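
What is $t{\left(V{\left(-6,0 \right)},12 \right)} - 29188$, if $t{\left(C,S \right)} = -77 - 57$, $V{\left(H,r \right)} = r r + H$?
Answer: $-29322$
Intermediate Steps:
$V{\left(H,r \right)} = H + r^{2}$ ($V{\left(H,r \right)} = r^{2} + H = H + r^{2}$)
$t{\left(C,S \right)} = -134$
$t{\left(V{\left(-6,0 \right)},12 \right)} - 29188 = -134 - 29188 = -29322$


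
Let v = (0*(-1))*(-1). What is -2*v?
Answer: 0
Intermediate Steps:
v = 0 (v = 0*(-1) = 0)
-2*v = -2*0 = 0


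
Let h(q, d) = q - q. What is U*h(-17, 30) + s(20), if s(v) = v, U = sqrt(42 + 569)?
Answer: 20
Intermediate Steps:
h(q, d) = 0
U = sqrt(611) ≈ 24.718
U*h(-17, 30) + s(20) = sqrt(611)*0 + 20 = 0 + 20 = 20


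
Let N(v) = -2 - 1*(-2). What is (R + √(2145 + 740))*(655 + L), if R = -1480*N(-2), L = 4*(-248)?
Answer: -337*√2885 ≈ -18101.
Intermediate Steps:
L = -992
N(v) = 0 (N(v) = -2 + 2 = 0)
R = 0 (R = -1480*0 = -370*0 = 0)
(R + √(2145 + 740))*(655 + L) = (0 + √(2145 + 740))*(655 - 992) = (0 + √2885)*(-337) = √2885*(-337) = -337*√2885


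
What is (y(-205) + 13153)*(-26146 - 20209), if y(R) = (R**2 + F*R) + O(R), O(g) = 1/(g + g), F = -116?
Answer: -300128034109/82 ≈ -3.6601e+9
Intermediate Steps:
O(g) = 1/(2*g)
y(R) = R**2 + 1/(2*R) - 116*R (y(R) = (R**2 - 116*R) + 1/(2*R) = R**2 + 1/(2*R) - 116*R)
(y(-205) + 13153)*(-26146 - 20209) = (((-205)**2 + (1/2)/(-205) - 116*(-205)) + 13153)*(-26146 - 20209) = ((42025 + (1/2)*(-1/205) + 23780) + 13153)*(-46355) = ((42025 - 1/410 + 23780) + 13153)*(-46355) = (26980049/410 + 13153)*(-46355) = (32372779/410)*(-46355) = -300128034109/82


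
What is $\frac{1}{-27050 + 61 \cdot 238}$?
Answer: $- \frac{1}{12532} \approx -7.9796 \cdot 10^{-5}$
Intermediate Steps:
$\frac{1}{-27050 + 61 \cdot 238} = \frac{1}{-27050 + 14518} = \frac{1}{-12532} = - \frac{1}{12532}$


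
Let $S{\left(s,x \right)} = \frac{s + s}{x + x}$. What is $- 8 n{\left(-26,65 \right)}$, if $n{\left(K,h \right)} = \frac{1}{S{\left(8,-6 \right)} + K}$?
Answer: $\frac{12}{41} \approx 0.29268$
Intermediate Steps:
$S{\left(s,x \right)} = \frac{s}{x}$ ($S{\left(s,x \right)} = \frac{2 s}{2 x} = 2 s \frac{1}{2 x} = \frac{s}{x}$)
$n{\left(K,h \right)} = \frac{1}{- \frac{4}{3} + K}$ ($n{\left(K,h \right)} = \frac{1}{\frac{8}{-6} + K} = \frac{1}{8 \left(- \frac{1}{6}\right) + K} = \frac{1}{- \frac{4}{3} + K}$)
$- 8 n{\left(-26,65 \right)} = - 8 \frac{3}{-4 + 3 \left(-26\right)} = - 8 \frac{3}{-4 - 78} = - 8 \frac{3}{-82} = - 8 \cdot 3 \left(- \frac{1}{82}\right) = \left(-8\right) \left(- \frac{3}{82}\right) = \frac{12}{41}$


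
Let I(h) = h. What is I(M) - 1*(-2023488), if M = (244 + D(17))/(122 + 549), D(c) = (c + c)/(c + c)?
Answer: 1357760693/671 ≈ 2.0235e+6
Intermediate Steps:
D(c) = 1 (D(c) = (2*c)/((2*c)) = (2*c)*(1/(2*c)) = 1)
M = 245/671 (M = (244 + 1)/(122 + 549) = 245/671 ≈ 0.36513)
I(M) - 1*(-2023488) = 245/671 - 1*(-2023488) = 245/671 + 2023488 = 1357760693/671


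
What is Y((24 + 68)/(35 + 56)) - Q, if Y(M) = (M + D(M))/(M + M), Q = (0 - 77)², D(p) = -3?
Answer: -1091117/184 ≈ -5930.0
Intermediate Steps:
Q = 5929 (Q = (-77)² = 5929)
Y(M) = (-3 + M)/(2*M) (Y(M) = (M - 3)/(M + M) = (-3 + M)/((2*M)) = (-3 + M)*(1/(2*M)) = (-3 + M)/(2*M))
Y((24 + 68)/(35 + 56)) - Q = (-3 + (24 + 68)/(35 + 56))/(2*(((24 + 68)/(35 + 56)))) - 1*5929 = (-3 + 92/91)/(2*((92/91))) - 5929 = (-3 + 92*(1/91))/(2*((92*(1/91)))) - 5929 = (-3 + 92/91)/(2*(92/91)) - 5929 = (½)*(91/92)*(-181/91) - 5929 = -181/184 - 5929 = -1091117/184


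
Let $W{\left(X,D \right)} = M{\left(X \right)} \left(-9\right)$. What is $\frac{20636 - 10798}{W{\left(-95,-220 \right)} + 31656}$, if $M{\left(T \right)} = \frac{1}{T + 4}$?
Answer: $\frac{895258}{2880705} \approx 0.31078$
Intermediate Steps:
$M{\left(T \right)} = \frac{1}{4 + T}$
$W{\left(X,D \right)} = - \frac{9}{4 + X}$ ($W{\left(X,D \right)} = \frac{1}{4 + X} \left(-9\right) = - \frac{9}{4 + X}$)
$\frac{20636 - 10798}{W{\left(-95,-220 \right)} + 31656} = \frac{20636 - 10798}{- \frac{9}{4 - 95} + 31656} = \frac{9838}{- \frac{9}{-91} + 31656} = \frac{9838}{\left(-9\right) \left(- \frac{1}{91}\right) + 31656} = \frac{9838}{\frac{9}{91} + 31656} = \frac{9838}{\frac{2880705}{91}} = 9838 \cdot \frac{91}{2880705} = \frac{895258}{2880705}$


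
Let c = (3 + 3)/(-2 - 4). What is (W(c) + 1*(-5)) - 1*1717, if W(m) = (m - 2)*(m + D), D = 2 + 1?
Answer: -1728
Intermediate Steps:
D = 3
c = -1 (c = 6/(-6) = 6*(-⅙) = -1)
W(m) = (-2 + m)*(3 + m) (W(m) = (m - 2)*(m + 3) = (-2 + m)*(3 + m))
(W(c) + 1*(-5)) - 1*1717 = ((-6 - 1 + (-1)²) + 1*(-5)) - 1*1717 = ((-6 - 1 + 1) - 5) - 1717 = (-6 - 5) - 1717 = -11 - 1717 = -1728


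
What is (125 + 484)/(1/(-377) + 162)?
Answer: 229593/61073 ≈ 3.7593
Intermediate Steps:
(125 + 484)/(1/(-377) + 162) = 609/(-1/377 + 162) = 609/(61073/377) = 609*(377/61073) = 229593/61073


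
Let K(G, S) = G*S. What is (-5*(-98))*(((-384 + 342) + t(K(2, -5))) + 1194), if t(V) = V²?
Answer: 613480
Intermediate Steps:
(-5*(-98))*(((-384 + 342) + t(K(2, -5))) + 1194) = (-5*(-98))*(((-384 + 342) + (2*(-5))²) + 1194) = 490*((-42 + (-10)²) + 1194) = 490*((-42 + 100) + 1194) = 490*(58 + 1194) = 490*1252 = 613480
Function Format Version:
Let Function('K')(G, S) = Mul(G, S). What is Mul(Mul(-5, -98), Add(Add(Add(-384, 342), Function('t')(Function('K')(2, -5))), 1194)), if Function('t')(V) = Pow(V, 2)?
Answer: 613480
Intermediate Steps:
Mul(Mul(-5, -98), Add(Add(Add(-384, 342), Function('t')(Function('K')(2, -5))), 1194)) = Mul(Mul(-5, -98), Add(Add(Add(-384, 342), Pow(Mul(2, -5), 2)), 1194)) = Mul(490, Add(Add(-42, Pow(-10, 2)), 1194)) = Mul(490, Add(Add(-42, 100), 1194)) = Mul(490, Add(58, 1194)) = Mul(490, 1252) = 613480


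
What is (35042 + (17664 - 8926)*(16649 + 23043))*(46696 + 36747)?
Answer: 28943350889934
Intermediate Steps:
(35042 + (17664 - 8926)*(16649 + 23043))*(46696 + 36747) = (35042 + 8738*39692)*83443 = (35042 + 346828696)*83443 = 346863738*83443 = 28943350889934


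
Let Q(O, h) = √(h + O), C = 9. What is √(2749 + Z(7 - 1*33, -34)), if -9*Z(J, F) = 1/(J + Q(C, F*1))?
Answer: √(12157770367 + 3505*I)/2103 ≈ 52.431 + 7.5577e-6*I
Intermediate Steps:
Q(O, h) = √(O + h)
Z(J, F) = -1/(9*(J + √(9 + F))) (Z(J, F) = -1/(9*(J + √(9 + F*1))) = -1/(9*(J + √(9 + F))))
√(2749 + Z(7 - 1*33, -34)) = √(2749 - 1/(9*(7 - 1*33) + 9*√(9 - 34))) = √(2749 - 1/(9*(7 - 33) + 9*√(-25))) = √(2749 - 1/(9*(-26) + 9*(5*I))) = √(2749 - 1/(-234 + 45*I)) = √(2749 - (-234 - 45*I)/56781)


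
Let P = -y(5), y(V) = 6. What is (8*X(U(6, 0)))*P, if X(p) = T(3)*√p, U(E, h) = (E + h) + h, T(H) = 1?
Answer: -48*√6 ≈ -117.58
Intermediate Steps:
U(E, h) = E + 2*h
X(p) = √p (X(p) = 1*√p = √p)
P = -6 (P = -1*6 = -6)
(8*X(U(6, 0)))*P = (8*√(6 + 2*0))*(-6) = (8*√(6 + 0))*(-6) = (8*√6)*(-6) = -48*√6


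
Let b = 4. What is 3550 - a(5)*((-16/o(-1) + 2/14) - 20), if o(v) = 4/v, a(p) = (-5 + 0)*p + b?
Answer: 3217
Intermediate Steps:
a(p) = 4 - 5*p (a(p) = (-5 + 0)*p + 4 = -5*p + 4 = 4 - 5*p)
3550 - a(5)*((-16/o(-1) + 2/14) - 20) = 3550 - (4 - 5*5)*((-16/(4/(-1)) + 2/14) - 20) = 3550 - (4 - 25)*((-16/(4*(-1)) + 2*(1/14)) - 20) = 3550 - (-21)*((-16/(-4) + ⅐) - 20) = 3550 - (-21)*((-16*(-¼) + ⅐) - 20) = 3550 - (-21)*((4 + ⅐) - 20) = 3550 - (-21)*(29/7 - 20) = 3550 - (-21)*(-111)/7 = 3550 - 1*333 = 3550 - 333 = 3217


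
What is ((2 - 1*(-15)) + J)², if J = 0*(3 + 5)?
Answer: 289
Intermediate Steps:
J = 0 (J = 0*8 = 0)
((2 - 1*(-15)) + J)² = ((2 - 1*(-15)) + 0)² = ((2 + 15) + 0)² = (17 + 0)² = 17² = 289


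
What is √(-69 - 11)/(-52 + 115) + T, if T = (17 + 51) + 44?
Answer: 112 + 4*I*√5/63 ≈ 112.0 + 0.14197*I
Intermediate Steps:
T = 112 (T = 68 + 44 = 112)
√(-69 - 11)/(-52 + 115) + T = √(-69 - 11)/(-52 + 115) + 112 = √(-80)/63 + 112 = (4*I*√5)*(1/63) + 112 = 4*I*√5/63 + 112 = 112 + 4*I*√5/63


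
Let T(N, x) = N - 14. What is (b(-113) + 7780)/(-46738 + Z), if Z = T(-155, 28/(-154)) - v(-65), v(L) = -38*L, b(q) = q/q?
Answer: -7781/49377 ≈ -0.15758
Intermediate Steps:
T(N, x) = -14 + N
b(q) = 1
Z = -2639 (Z = (-14 - 155) - (-38)*(-65) = -169 - 1*2470 = -169 - 2470 = -2639)
(b(-113) + 7780)/(-46738 + Z) = (1 + 7780)/(-46738 - 2639) = 7781/(-49377) = 7781*(-1/49377) = -7781/49377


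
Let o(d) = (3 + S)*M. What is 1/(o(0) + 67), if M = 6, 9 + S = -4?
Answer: 1/7 ≈ 0.14286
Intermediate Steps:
S = -13 (S = -9 - 4 = -13)
o(d) = -60 (o(d) = (3 - 13)*6 = -10*6 = -60)
1/(o(0) + 67) = 1/(-60 + 67) = 1/7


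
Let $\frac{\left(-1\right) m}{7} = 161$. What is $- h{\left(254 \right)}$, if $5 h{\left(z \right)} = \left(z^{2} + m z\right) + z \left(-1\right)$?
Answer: $\frac{221996}{5} \approx 44399.0$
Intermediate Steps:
$m = -1127$ ($m = \left(-7\right) 161 = -1127$)
$h{\left(z \right)} = - \frac{1128 z}{5} + \frac{z^{2}}{5}$ ($h{\left(z \right)} = \frac{\left(z^{2} - 1127 z\right) + z \left(-1\right)}{5} = \frac{\left(z^{2} - 1127 z\right) - z}{5} = \frac{z^{2} - 1128 z}{5} = - \frac{1128 z}{5} + \frac{z^{2}}{5}$)
$- h{\left(254 \right)} = - \frac{254 \left(-1128 + 254\right)}{5} = - \frac{254 \left(-874\right)}{5} = \left(-1\right) \left(- \frac{221996}{5}\right) = \frac{221996}{5}$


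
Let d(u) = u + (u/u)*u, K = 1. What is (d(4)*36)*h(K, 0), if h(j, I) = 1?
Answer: 288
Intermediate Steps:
d(u) = 2*u (d(u) = u + 1*u = u + u = 2*u)
(d(4)*36)*h(K, 0) = ((2*4)*36)*1 = (8*36)*1 = 288*1 = 288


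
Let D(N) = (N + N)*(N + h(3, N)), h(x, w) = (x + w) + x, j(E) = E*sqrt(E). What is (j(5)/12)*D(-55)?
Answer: 14300*sqrt(5)/3 ≈ 10659.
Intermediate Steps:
j(E) = E**(3/2)
h(x, w) = w + 2*x (h(x, w) = (w + x) + x = w + 2*x)
D(N) = 2*N*(6 + 2*N) (D(N) = (N + N)*(N + (N + 2*3)) = (2*N)*(N + (N + 6)) = (2*N)*(N + (6 + N)) = (2*N)*(6 + 2*N) = 2*N*(6 + 2*N))
(j(5)/12)*D(-55) = (5**(3/2)/12)*(4*(-55)*(3 - 55)) = ((5*sqrt(5))*(1/12))*(4*(-55)*(-52)) = (5*sqrt(5)/12)*11440 = 14300*sqrt(5)/3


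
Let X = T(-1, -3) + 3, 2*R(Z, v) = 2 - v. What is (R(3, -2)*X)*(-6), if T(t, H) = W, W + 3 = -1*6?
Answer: 72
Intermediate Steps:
R(Z, v) = 1 - v/2 (R(Z, v) = (2 - v)/2 = 1 - v/2)
W = -9 (W = -3 - 1*6 = -3 - 6 = -9)
T(t, H) = -9
X = -6 (X = -9 + 3 = -6)
(R(3, -2)*X)*(-6) = ((1 - 1/2*(-2))*(-6))*(-6) = ((1 + 1)*(-6))*(-6) = (2*(-6))*(-6) = -12*(-6) = 72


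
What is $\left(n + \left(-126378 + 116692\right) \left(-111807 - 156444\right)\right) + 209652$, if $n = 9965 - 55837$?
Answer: $2598442966$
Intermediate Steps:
$n = -45872$ ($n = 9965 - 55837 = -45872$)
$\left(n + \left(-126378 + 116692\right) \left(-111807 - 156444\right)\right) + 209652 = \left(-45872 + \left(-126378 + 116692\right) \left(-111807 - 156444\right)\right) + 209652 = \left(-45872 - -2598279186\right) + 209652 = \left(-45872 + 2598279186\right) + 209652 = 2598233314 + 209652 = 2598442966$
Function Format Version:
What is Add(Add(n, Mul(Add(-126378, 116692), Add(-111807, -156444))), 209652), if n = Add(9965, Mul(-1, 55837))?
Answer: 2598442966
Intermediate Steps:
n = -45872 (n = Add(9965, -55837) = -45872)
Add(Add(n, Mul(Add(-126378, 116692), Add(-111807, -156444))), 209652) = Add(Add(-45872, Mul(Add(-126378, 116692), Add(-111807, -156444))), 209652) = Add(Add(-45872, Mul(-9686, -268251)), 209652) = Add(Add(-45872, 2598279186), 209652) = Add(2598233314, 209652) = 2598442966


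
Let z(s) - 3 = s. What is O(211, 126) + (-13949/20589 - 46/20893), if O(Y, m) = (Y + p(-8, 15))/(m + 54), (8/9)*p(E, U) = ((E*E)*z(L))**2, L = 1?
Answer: 10584471044741/25809958620 ≈ 410.09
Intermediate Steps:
z(s) = 3 + s
p(E, U) = 18*E**4 (p(E, U) = 9*((E*E)*(3 + 1))**2/8 = 9*(E**2*4)**2/8 = 9*(4*E**2)**2/8 = 9*(16*E**4)/8 = 18*E**4)
O(Y, m) = (73728 + Y)/(54 + m) (O(Y, m) = (Y + 18*(-8)**4)/(m + 54) = (Y + 18*4096)/(54 + m) = (Y + 73728)/(54 + m) = (73728 + Y)/(54 + m))
O(211, 126) + (-13949/20589 - 46/20893) = (73728 + 211)/(54 + 126) + (-13949/20589 - 46/20893) = 73939/180 + (-13949*1/20589 - 46*1/20893) = (1/180)*73939 + (-13949/20589 - 46/20893) = 73939/180 - 292383551/430165977 = 10584471044741/25809958620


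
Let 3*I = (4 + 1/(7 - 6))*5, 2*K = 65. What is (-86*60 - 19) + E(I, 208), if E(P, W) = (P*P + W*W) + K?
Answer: 687365/18 ≈ 38187.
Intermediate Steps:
K = 65/2 (K = (½)*65 = 65/2 ≈ 32.500)
I = 25/3 (I = ((4 + 1/(7 - 6))*5)/3 = ((4 + 1/1)*5)/3 = ((4 + 1)*5)/3 = (5*5)/3 = (⅓)*25 = 25/3 ≈ 8.3333)
E(P, W) = 65/2 + P² + W² (E(P, W) = (P*P + W*W) + 65/2 = (P² + W²) + 65/2 = 65/2 + P² + W²)
(-86*60 - 19) + E(I, 208) = (-86*60 - 19) + (65/2 + (25/3)² + 208²) = (-5160 - 19) + (65/2 + 625/9 + 43264) = -5179 + 780587/18 = 687365/18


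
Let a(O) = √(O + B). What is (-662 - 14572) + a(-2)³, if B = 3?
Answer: -15233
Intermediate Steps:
a(O) = √(3 + O) (a(O) = √(O + 3) = √(3 + O))
(-662 - 14572) + a(-2)³ = (-662 - 14572) + (√(3 - 2))³ = -15234 + (√1)³ = -15234 + 1³ = -15234 + 1 = -15233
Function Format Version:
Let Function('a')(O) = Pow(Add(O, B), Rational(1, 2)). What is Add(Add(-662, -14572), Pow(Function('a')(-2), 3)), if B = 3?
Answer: -15233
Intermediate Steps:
Function('a')(O) = Pow(Add(3, O), Rational(1, 2)) (Function('a')(O) = Pow(Add(O, 3), Rational(1, 2)) = Pow(Add(3, O), Rational(1, 2)))
Add(Add(-662, -14572), Pow(Function('a')(-2), 3)) = Add(Add(-662, -14572), Pow(Pow(Add(3, -2), Rational(1, 2)), 3)) = Add(-15234, Pow(Pow(1, Rational(1, 2)), 3)) = Add(-15234, Pow(1, 3)) = Add(-15234, 1) = -15233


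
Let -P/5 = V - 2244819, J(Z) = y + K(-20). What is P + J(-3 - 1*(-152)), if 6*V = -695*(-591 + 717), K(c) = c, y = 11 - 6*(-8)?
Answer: 11297109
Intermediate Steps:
y = 59 (y = 11 + 48 = 59)
V = -14595 (V = (-695*(-591 + 717))/6 = (-695*126)/6 = (⅙)*(-87570) = -14595)
J(Z) = 39 (J(Z) = 59 - 20 = 39)
P = 11297070 (P = -5*(-14595 - 2244819) = -5*(-2259414) = 11297070)
P + J(-3 - 1*(-152)) = 11297070 + 39 = 11297109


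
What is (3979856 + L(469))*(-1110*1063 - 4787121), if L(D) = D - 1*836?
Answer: -23745813816939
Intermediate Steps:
L(D) = -836 + D (L(D) = D - 836 = -836 + D)
(3979856 + L(469))*(-1110*1063 - 4787121) = (3979856 + (-836 + 469))*(-1110*1063 - 4787121) = (3979856 - 367)*(-1179930 - 4787121) = 3979489*(-5967051) = -23745813816939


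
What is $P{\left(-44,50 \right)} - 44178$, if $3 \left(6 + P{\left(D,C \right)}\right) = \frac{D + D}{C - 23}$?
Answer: $- \frac{3578992}{81} \approx -44185.0$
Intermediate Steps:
$P{\left(D,C \right)} = -6 + \frac{2 D}{3 \left(-23 + C\right)}$ ($P{\left(D,C \right)} = -6 + \frac{\left(D + D\right) \frac{1}{C - 23}}{3} = -6 + \frac{2 D \frac{1}{-23 + C}}{3} = -6 + \frac{2 D}{3 \left(-23 + C\right)}$)
$P{\left(-44,50 \right)} - 44178 = \frac{2 \left(207 - 44 - 450\right)}{3 \left(-23 + 50\right)} - 44178 = \frac{2 \left(207 - 44 - 450\right)}{3 \cdot 27} - 44178 = \frac{2}{3} \cdot \frac{1}{27} \left(-287\right) - 44178 = - \frac{574}{81} - 44178 = - \frac{3578992}{81}$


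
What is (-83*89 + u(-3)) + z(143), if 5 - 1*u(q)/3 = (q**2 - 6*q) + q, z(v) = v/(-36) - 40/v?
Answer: -38343601/5148 ≈ -7448.3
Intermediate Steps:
z(v) = -40/v - v/36 (z(v) = v*(-1/36) - 40/v = -v/36 - 40/v = -40/v - v/36)
u(q) = 15 - 3*q**2 + 15*q (u(q) = 15 - 3*((q**2 - 6*q) + q) = 15 - 3*(q**2 - 5*q) = 15 + (-3*q**2 + 15*q) = 15 - 3*q**2 + 15*q)
(-83*89 + u(-3)) + z(143) = (-83*89 + (15 - 3*(-3)**2 + 15*(-3))) + (-40/143 - 1/36*143) = (-7387 + (15 - 3*9 - 45)) + (-40*1/143 - 143/36) = (-7387 + (15 - 27 - 45)) + (-40/143 - 143/36) = (-7387 - 57) - 21889/5148 = -7444 - 21889/5148 = -38343601/5148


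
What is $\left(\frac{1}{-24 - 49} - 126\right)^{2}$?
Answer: $\frac{84621601}{5329} \approx 15879.0$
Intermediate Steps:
$\left(\frac{1}{-24 - 49} - 126\right)^{2} = \left(\frac{1}{-73} - 126\right)^{2} = \left(- \frac{1}{73} - 126\right)^{2} = \left(- \frac{9199}{73}\right)^{2} = \frac{84621601}{5329}$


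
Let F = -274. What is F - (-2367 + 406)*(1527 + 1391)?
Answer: 5721924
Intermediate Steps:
F - (-2367 + 406)*(1527 + 1391) = -274 - (-2367 + 406)*(1527 + 1391) = -274 - (-1961)*2918 = -274 - 1*(-5722198) = -274 + 5722198 = 5721924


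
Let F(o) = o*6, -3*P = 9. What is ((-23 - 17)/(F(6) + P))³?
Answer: -64000/35937 ≈ -1.7809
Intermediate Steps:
P = -3 (P = -⅓*9 = -3)
F(o) = 6*o
((-23 - 17)/(F(6) + P))³ = ((-23 - 17)/(6*6 - 3))³ = (-40/(36 - 3))³ = (-40/33)³ = -64000/35937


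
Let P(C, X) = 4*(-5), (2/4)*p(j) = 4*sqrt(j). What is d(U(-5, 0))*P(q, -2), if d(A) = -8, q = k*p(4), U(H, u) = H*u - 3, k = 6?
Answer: 160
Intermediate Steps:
p(j) = 8*sqrt(j) (p(j) = 2*(4*sqrt(j)) = 8*sqrt(j))
U(H, u) = -3 + H*u
q = 96 (q = 6*(8*sqrt(4)) = 6*(8*2) = 6*16 = 96)
P(C, X) = -20
d(U(-5, 0))*P(q, -2) = -8*(-20) = 160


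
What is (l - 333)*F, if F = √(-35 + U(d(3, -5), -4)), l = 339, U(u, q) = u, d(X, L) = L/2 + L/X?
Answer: I*√1410 ≈ 37.55*I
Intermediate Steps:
d(X, L) = L/2 + L/X (d(X, L) = L*(½) + L/X = L/2 + L/X)
F = I*√1410/6 (F = √(-35 + ((½)*(-5) - 5/3)) = √(-35 + (-5/2 - 5*⅓)) = √(-35 + (-5/2 - 5/3)) = √(-35 - 25/6) = √(-235/6) = I*√1410/6 ≈ 6.2583*I)
(l - 333)*F = (339 - 333)*(I*√1410/6) = 6*(I*√1410/6) = I*√1410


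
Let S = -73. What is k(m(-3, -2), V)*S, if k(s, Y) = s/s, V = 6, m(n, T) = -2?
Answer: -73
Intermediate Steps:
k(s, Y) = 1
k(m(-3, -2), V)*S = 1*(-73) = -73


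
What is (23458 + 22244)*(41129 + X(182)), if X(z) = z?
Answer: 1887995322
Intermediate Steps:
(23458 + 22244)*(41129 + X(182)) = (23458 + 22244)*(41129 + 182) = 45702*41311 = 1887995322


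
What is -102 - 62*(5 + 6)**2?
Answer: -7604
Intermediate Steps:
-102 - 62*(5 + 6)**2 = -102 - 62*11**2 = -102 - 62*121 = -102 - 7502 = -7604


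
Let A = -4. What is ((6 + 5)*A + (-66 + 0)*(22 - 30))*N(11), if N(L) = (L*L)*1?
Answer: 58564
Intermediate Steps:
N(L) = L² (N(L) = L²*1 = L²)
((6 + 5)*A + (-66 + 0)*(22 - 30))*N(11) = ((6 + 5)*(-4) + (-66 + 0)*(22 - 30))*11² = (11*(-4) - 66*(-8))*121 = (-44 + 528)*121 = 484*121 = 58564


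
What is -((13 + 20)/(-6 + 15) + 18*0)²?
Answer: -121/9 ≈ -13.444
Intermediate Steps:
-((13 + 20)/(-6 + 15) + 18*0)² = -(33/9 + 0)² = -(33*(⅑) + 0)² = -(11/3 + 0)² = -(11/3)² = -1*121/9 = -121/9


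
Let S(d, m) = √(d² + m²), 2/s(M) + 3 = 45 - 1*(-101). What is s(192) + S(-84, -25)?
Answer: 2/143 + √7681 ≈ 87.655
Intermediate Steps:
s(M) = 2/143 (s(M) = 2/(-3 + (45 - 1*(-101))) = 2/(-3 + (45 + 101)) = 2/(-3 + 146) = 2/143)
s(192) + S(-84, -25) = 2/143 + √((-84)² + (-25)²) = 2/143 + √(7056 + 625) = 2/143 + √7681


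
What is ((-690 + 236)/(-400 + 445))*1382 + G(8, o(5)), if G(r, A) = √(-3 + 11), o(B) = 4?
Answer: -627428/45 + 2*√2 ≈ -13940.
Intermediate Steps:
G(r, A) = 2*√2 (G(r, A) = √8 = 2*√2)
((-690 + 236)/(-400 + 445))*1382 + G(8, o(5)) = ((-690 + 236)/(-400 + 445))*1382 + 2*√2 = -454/45*1382 + 2*√2 = -627428/45 + 2*√2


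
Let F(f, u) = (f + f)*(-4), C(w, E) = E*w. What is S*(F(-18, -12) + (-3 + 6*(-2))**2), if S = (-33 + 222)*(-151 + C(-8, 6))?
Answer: -13878459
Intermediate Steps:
F(f, u) = -8*f (F(f, u) = (2*f)*(-4) = -8*f)
S = -37611 (S = (-33 + 222)*(-151 + 6*(-8)) = 189*(-151 - 48) = 189*(-199) = -37611)
S*(F(-18, -12) + (-3 + 6*(-2))**2) = -37611*(-8*(-18) + (-3 + 6*(-2))**2) = -37611*(144 + (-3 - 12)**2) = -37611*(144 + (-15)**2) = -37611*(144 + 225) = -37611*369 = -13878459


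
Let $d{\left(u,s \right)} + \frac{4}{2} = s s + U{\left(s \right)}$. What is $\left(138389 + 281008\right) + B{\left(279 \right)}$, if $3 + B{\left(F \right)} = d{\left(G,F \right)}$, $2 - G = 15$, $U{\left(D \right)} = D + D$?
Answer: $497791$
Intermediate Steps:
$U{\left(D \right)} = 2 D$
$G = -13$ ($G = 2 - 15 = -13$)
$d{\left(u,s \right)} = -2 + s^{2} + 2 s$ ($d{\left(u,s \right)} = -2 + \left(s s + 2 s\right) = -2 + \left(s^{2} + 2 s\right) = -2 + s^{2} + 2 s$)
$B{\left(F \right)} = -5 + F^{2} + 2 F$ ($B{\left(F \right)} = -3 + \left(-2 + F^{2} + 2 F\right) = -5 + F^{2} + 2 F$)
$\left(138389 + 281008\right) + B{\left(279 \right)} = \left(138389 + 281008\right) + \left(-5 + 279^{2} + 2 \cdot 279\right) = 419397 + \left(-5 + 77841 + 558\right) = 419397 + 78394 = 497791$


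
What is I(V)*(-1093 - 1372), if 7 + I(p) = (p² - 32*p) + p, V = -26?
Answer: -3635875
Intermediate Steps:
I(p) = -7 + p² - 31*p (I(p) = -7 + ((p² - 32*p) + p) = -7 + (p² - 31*p) = -7 + p² - 31*p)
I(V)*(-1093 - 1372) = (-7 + (-26)² - 31*(-26))*(-1093 - 1372) = (-7 + 676 + 806)*(-2465) = 1475*(-2465) = -3635875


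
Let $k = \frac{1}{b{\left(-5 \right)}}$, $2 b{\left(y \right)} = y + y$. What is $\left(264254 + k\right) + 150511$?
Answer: $\frac{2073824}{5} \approx 4.1477 \cdot 10^{5}$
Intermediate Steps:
$b{\left(y \right)} = y$ ($b{\left(y \right)} = \frac{y + y}{2} = \frac{2 y}{2} = y$)
$k = - \frac{1}{5}$ ($k = \frac{1}{-5} = - \frac{1}{5} \approx -0.2$)
$\left(264254 + k\right) + 150511 = \left(264254 - \frac{1}{5}\right) + 150511 = \frac{1321269}{5} + 150511 = \frac{2073824}{5}$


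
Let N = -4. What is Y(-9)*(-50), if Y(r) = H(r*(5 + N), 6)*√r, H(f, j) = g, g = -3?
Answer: 450*I ≈ 450.0*I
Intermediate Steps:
H(f, j) = -3
Y(r) = -3*√r
Y(-9)*(-50) = -9*I*(-50) = 450*I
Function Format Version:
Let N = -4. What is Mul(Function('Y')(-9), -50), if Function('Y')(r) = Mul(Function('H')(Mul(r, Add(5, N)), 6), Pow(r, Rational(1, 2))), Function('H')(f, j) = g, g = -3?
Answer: Mul(450, I) ≈ Mul(450.00, I)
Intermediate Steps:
Function('H')(f, j) = -3
Function('Y')(r) = Mul(-3, Pow(r, Rational(1, 2)))
Mul(Function('Y')(-9), -50) = Mul(Mul(-3, Pow(-9, Rational(1, 2))), -50) = Mul(Mul(-3, Mul(3, I)), -50) = Mul(Mul(-9, I), -50) = Mul(450, I)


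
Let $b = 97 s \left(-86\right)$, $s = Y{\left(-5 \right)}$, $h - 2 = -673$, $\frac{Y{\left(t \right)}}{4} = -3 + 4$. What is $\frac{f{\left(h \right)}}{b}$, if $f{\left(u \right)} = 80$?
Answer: $- \frac{10}{4171} \approx -0.0023975$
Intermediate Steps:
$Y{\left(t \right)} = 4$ ($Y{\left(t \right)} = 4 \left(-3 + 4\right) = 4 \cdot 1 = 4$)
$h = -671$ ($h = 2 - 673 = -671$)
$s = 4$
$b = -33368$ ($b = 97 \cdot 4 \left(-86\right) = 388 \left(-86\right) = -33368$)
$\frac{f{\left(h \right)}}{b} = \frac{80}{-33368} = 80 \left(- \frac{1}{33368}\right) = - \frac{10}{4171}$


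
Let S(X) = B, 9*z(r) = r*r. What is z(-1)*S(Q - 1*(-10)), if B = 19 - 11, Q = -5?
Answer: 8/9 ≈ 0.88889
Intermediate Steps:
z(r) = r²/9 (z(r) = (r*r)/9 = r²/9)
B = 8
S(X) = 8
z(-1)*S(Q - 1*(-10)) = ((⅑)*(-1)²)*8 = ((⅑)*1)*8 = (⅑)*8 = 8/9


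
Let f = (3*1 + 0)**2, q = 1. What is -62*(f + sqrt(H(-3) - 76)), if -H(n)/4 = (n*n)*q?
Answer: -558 - 248*I*sqrt(7) ≈ -558.0 - 656.15*I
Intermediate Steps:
H(n) = -4*n**2 (H(n) = -4*n*n = -4*n**2)
f = 9 (f = (3 + 0)**2 = 3**2 = 9)
-62*(f + sqrt(H(-3) - 76)) = -62*(9 + sqrt(-4*(-3)**2 - 76)) = -62*(9 + sqrt(-4*9 - 76)) = -62*(9 + sqrt(-36 - 76)) = -62*(9 + sqrt(-112)) = -62*(9 + 4*I*sqrt(7)) = -558 - 248*I*sqrt(7)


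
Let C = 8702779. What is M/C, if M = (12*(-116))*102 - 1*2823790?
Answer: -2965774/8702779 ≈ -0.34078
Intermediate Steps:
M = -2965774 (M = -1392*102 - 2823790 = -141984 - 2823790 = -2965774)
M/C = -2965774/8702779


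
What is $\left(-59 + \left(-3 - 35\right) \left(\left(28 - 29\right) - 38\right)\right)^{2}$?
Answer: $2024929$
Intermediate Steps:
$\left(-59 + \left(-3 - 35\right) \left(\left(28 - 29\right) - 38\right)\right)^{2} = \left(-59 - 38 \left(-1 - 38\right)\right)^{2} = \left(-59 - -1482\right)^{2} = \left(-59 + 1482\right)^{2} = 1423^{2} = 2024929$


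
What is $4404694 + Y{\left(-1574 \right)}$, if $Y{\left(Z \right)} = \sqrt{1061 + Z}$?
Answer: $4404694 + 3 i \sqrt{57} \approx 4.4047 \cdot 10^{6} + 22.65 i$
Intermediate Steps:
$4404694 + Y{\left(-1574 \right)} = 4404694 + \sqrt{1061 - 1574} = 4404694 + \sqrt{-513} = 4404694 + 3 i \sqrt{57}$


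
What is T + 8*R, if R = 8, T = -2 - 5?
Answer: 57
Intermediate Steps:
T = -7
T + 8*R = -7 + 8*8 = -7 + 64 = 57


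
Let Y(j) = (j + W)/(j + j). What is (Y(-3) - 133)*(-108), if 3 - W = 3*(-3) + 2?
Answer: 14490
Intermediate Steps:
W = 10 (W = 3 - (3*(-3) + 2) = 3 - (-9 + 2) = 3 - 1*(-7) = 3 + 7 = 10)
Y(j) = (10 + j)/(2*j) (Y(j) = (j + 10)/(j + j) = (10 + j)/((2*j)) = (10 + j)*(1/(2*j)) = (10 + j)/(2*j))
(Y(-3) - 133)*(-108) = ((½)*(10 - 3)/(-3) - 133)*(-108) = ((½)*(-⅓)*7 - 133)*(-108) = (-7/6 - 133)*(-108) = -805/6*(-108) = 14490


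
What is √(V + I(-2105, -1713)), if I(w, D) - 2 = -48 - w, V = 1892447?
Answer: √1894506 ≈ 1376.4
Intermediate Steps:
I(w, D) = -46 - w (I(w, D) = 2 + (-48 - w) = -46 - w)
√(V + I(-2105, -1713)) = √(1892447 + (-46 - 1*(-2105))) = √(1892447 + (-46 + 2105)) = √(1892447 + 2059) = √1894506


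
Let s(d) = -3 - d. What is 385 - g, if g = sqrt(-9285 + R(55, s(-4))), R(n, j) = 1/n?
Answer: 385 - I*sqrt(28087070)/55 ≈ 385.0 - 96.359*I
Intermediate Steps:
g = I*sqrt(28087070)/55 (g = sqrt(-9285 + 1/55) = sqrt(-510674/55) = I*sqrt(28087070)/55 ≈ 96.359*I)
385 - g = 385 - I*sqrt(28087070)/55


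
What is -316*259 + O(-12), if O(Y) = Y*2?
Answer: -81868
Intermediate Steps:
O(Y) = 2*Y
-316*259 + O(-12) = -316*259 + 2*(-12) = -81844 - 24 = -81868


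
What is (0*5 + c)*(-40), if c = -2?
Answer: 80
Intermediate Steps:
(0*5 + c)*(-40) = (0*5 - 2)*(-40) = (0 - 2)*(-40) = -2*(-40) = 80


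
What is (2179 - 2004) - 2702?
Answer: -2527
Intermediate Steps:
(2179 - 2004) - 2702 = 175 - 2702 = -2527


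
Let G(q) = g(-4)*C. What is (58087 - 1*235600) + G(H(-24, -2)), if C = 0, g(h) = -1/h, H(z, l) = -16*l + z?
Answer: -177513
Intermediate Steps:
H(z, l) = z - 16*l
G(q) = 0 (G(q) = -1/(-4)*0 = -1*(-¼)*0 = (¼)*0 = 0)
(58087 - 1*235600) + G(H(-24, -2)) = (58087 - 1*235600) + 0 = (58087 - 235600) + 0 = -177513 + 0 = -177513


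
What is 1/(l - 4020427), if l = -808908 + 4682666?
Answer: -1/146669 ≈ -6.8181e-6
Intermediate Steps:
l = 3873758
1/(l - 4020427) = 1/(3873758 - 4020427) = 1/(-146669) = -1/146669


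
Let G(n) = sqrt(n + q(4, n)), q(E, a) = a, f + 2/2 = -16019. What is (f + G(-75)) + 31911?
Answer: 15891 + 5*I*sqrt(6) ≈ 15891.0 + 12.247*I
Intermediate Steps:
f = -16020 (f = -1 - 16019 = -16020)
G(n) = sqrt(2)*sqrt(n) (G(n) = sqrt(n + n) = sqrt(2*n) = sqrt(2)*sqrt(n))
(f + G(-75)) + 31911 = (-16020 + sqrt(2)*sqrt(-75)) + 31911 = (-16020 + sqrt(2)*(5*I*sqrt(3))) + 31911 = (-16020 + 5*I*sqrt(6)) + 31911 = 15891 + 5*I*sqrt(6)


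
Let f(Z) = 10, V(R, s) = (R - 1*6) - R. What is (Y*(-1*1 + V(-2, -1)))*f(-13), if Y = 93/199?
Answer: -6510/199 ≈ -32.714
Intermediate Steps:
V(R, s) = -6 (V(R, s) = (R - 6) - R = (-6 + R) - R = -6)
Y = 93/199 (Y = 93*(1/199) = 93/199 ≈ 0.46734)
(Y*(-1*1 + V(-2, -1)))*f(-13) = (93*(-1*1 - 6)/199)*10 = (93*(-1 - 6)/199)*10 = ((93/199)*(-7))*10 = -651/199*10 = -6510/199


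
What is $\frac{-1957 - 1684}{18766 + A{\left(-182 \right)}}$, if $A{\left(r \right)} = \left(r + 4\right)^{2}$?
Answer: $- \frac{3641}{50450} \approx -0.07217$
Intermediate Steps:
$A{\left(r \right)} = \left(4 + r\right)^{2}$
$\frac{-1957 - 1684}{18766 + A{\left(-182 \right)}} = \frac{-1957 - 1684}{18766 + \left(4 - 182\right)^{2}} = - \frac{3641}{18766 + \left(-178\right)^{2}} = - \frac{3641}{18766 + 31684} = - \frac{3641}{50450}$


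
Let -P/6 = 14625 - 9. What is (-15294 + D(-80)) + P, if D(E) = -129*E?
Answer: -92670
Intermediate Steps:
P = -87696 (P = -6*(14625 - 9) = -6*14616 = -87696)
(-15294 + D(-80)) + P = (-15294 - 129*(-80)) - 87696 = (-15294 + 10320) - 87696 = -4974 - 87696 = -92670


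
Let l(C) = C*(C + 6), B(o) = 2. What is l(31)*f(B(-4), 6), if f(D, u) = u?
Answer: 6882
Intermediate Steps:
l(C) = C*(6 + C)
l(31)*f(B(-4), 6) = (31*(6 + 31))*6 = (31*37)*6 = 1147*6 = 6882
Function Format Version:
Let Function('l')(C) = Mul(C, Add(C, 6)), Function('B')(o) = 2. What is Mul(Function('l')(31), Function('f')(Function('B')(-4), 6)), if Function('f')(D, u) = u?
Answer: 6882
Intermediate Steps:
Function('l')(C) = Mul(C, Add(6, C))
Mul(Function('l')(31), Function('f')(Function('B')(-4), 6)) = Mul(Mul(31, Add(6, 31)), 6) = Mul(Mul(31, 37), 6) = Mul(1147, 6) = 6882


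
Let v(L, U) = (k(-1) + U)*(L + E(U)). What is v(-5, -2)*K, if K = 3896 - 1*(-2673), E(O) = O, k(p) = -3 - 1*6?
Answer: 505813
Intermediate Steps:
k(p) = -9 (k(p) = -3 - 6 = -9)
K = 6569 (K = 3896 + 2673 = 6569)
v(L, U) = (-9 + U)*(L + U)
v(-5, -2)*K = ((-2)**2 - 9*(-5) - 9*(-2) - 5*(-2))*6569 = (4 + 45 + 18 + 10)*6569 = 77*6569 = 505813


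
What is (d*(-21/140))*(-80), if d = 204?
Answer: 2448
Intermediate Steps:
(d*(-21/140))*(-80) = (204*(-21/140))*(-80) = (204*(-21*1/140))*(-80) = (204*(-3/20))*(-80) = -153/5*(-80) = 2448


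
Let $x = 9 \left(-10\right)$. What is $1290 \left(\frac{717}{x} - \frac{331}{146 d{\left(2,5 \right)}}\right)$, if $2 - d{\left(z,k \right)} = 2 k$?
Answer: $- \frac{5788273}{584} \approx -9911.4$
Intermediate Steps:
$d{\left(z,k \right)} = 2 - 2 k$
$x = -90$
$1290 \left(\frac{717}{x} - \frac{331}{146 d{\left(2,5 \right)}}\right) = 1290 \left(\frac{717}{-90} - \frac{331}{146 \left(2 - 10\right)}\right) = 1290 \left(717 \left(- \frac{1}{90}\right) - \frac{331}{146 \left(2 - 10\right)}\right) = 1290 \left(- \frac{239}{30} - \frac{331}{146 \left(-8\right)}\right) = 1290 \left(- \frac{239}{30} - \frac{331}{-1168}\right) = 1290 \left(- \frac{239}{30} - - \frac{331}{1168}\right) = 1290 \left(- \frac{239}{30} + \frac{331}{1168}\right) = 1290 \left(- \frac{134611}{17520}\right) = - \frac{5788273}{584}$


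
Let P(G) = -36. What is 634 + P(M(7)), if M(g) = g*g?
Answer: 598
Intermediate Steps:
M(g) = g²
634 + P(M(7)) = 634 - 36 = 598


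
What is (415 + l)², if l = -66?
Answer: 121801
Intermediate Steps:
(415 + l)² = (415 - 66)² = 349² = 121801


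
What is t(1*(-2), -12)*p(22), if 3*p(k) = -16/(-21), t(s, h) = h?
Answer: -64/21 ≈ -3.0476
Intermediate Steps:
p(k) = 16/63 (p(k) = (-16/(-21))/3 = (-16*(-1/21))/3 = (⅓)*(16/21) = 16/63)
t(1*(-2), -12)*p(22) = -12*16/63 = -64/21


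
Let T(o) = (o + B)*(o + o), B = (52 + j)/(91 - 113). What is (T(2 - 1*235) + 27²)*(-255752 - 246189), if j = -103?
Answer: -54323431714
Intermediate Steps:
B = 51/22 (B = (52 - 103)/(91 - 113) = -51/(-22) = -51*(-1/22) = 51/22 ≈ 2.3182)
T(o) = 2*o*(51/22 + o) (T(o) = (o + 51/22)*(o + o) = (51/22 + o)*(2*o) = 2*o*(51/22 + o))
(T(2 - 1*235) + 27²)*(-255752 - 246189) = ((2 - 1*235)*(51 + 22*(2 - 1*235))/11 + 27²)*(-255752 - 246189) = ((2 - 235)*(51 + 22*(2 - 235))/11 + 729)*(-501941) = ((1/11)*(-233)*(51 + 22*(-233)) + 729)*(-501941) = ((1/11)*(-233)*(51 - 5126) + 729)*(-501941) = ((1/11)*(-233)*(-5075) + 729)*(-501941) = (1182475/11 + 729)*(-501941) = (1190494/11)*(-501941) = -54323431714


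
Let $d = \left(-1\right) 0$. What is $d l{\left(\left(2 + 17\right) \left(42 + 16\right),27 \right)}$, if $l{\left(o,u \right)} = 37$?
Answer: $0$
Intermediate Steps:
$d = 0$
$d l{\left(\left(2 + 17\right) \left(42 + 16\right),27 \right)} = 0 \cdot 37 = 0$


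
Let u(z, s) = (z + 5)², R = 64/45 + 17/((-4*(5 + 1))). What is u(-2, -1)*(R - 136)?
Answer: -48703/40 ≈ -1217.6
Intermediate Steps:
R = 257/360 (R = 64*(1/45) + 17/((-4*6)) = 64/45 + 17/(-24) = 64/45 + 17*(-1/24) = 64/45 - 17/24 = 257/360 ≈ 0.71389)
u(z, s) = (5 + z)²
u(-2, -1)*(R - 136) = (5 - 2)²*(257/360 - 136) = 3²*(-48703/360) = 9*(-48703/360) = -48703/40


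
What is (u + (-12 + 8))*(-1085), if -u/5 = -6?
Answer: -28210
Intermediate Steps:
u = 30 (u = -5*(-6) = 30)
(u + (-12 + 8))*(-1085) = (30 + (-12 + 8))*(-1085) = (30 - 4)*(-1085) = 26*(-1085) = -28210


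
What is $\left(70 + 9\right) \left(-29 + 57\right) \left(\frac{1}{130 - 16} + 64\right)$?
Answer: $\frac{8070482}{57} \approx 1.4159 \cdot 10^{5}$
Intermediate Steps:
$\left(70 + 9\right) \left(-29 + 57\right) \left(\frac{1}{130 - 16} + 64\right) = 79 \cdot 28 \left(\frac{1}{114} + 64\right) = 2212 \left(\frac{1}{114} + 64\right) = 2212 \cdot \frac{7297}{114} = \frac{8070482}{57}$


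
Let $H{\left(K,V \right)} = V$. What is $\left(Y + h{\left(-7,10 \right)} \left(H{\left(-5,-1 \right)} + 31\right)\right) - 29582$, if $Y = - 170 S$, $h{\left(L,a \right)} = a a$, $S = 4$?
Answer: $-27262$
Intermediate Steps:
$h{\left(L,a \right)} = a^{2}$
$Y = -680$ ($Y = \left(-170\right) 4 = -680$)
$\left(Y + h{\left(-7,10 \right)} \left(H{\left(-5,-1 \right)} + 31\right)\right) - 29582 = \left(-680 + 10^{2} \left(-1 + 31\right)\right) - 29582 = \left(-680 + 100 \cdot 30\right) - 29582 = \left(-680 + 3000\right) - 29582 = 2320 - 29582 = -27262$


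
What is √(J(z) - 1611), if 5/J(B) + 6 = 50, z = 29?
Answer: I*√779669/22 ≈ 40.136*I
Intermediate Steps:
J(B) = 5/44 (J(B) = 5/(-6 + 50) = 5/44)
√(J(z) - 1611) = √(5/44 - 1611) = √(-70879/44) = I*√779669/22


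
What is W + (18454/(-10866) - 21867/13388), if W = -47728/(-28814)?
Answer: -1755517090753/1047922016628 ≈ -1.6752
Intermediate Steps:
W = 23864/14407 (W = -47728*(-1/28814) = 23864/14407 ≈ 1.6564)
W + (18454/(-10866) - 21867/13388) = 23864/14407 + (18454/(-10866) - 21867/13388) = 23864/14407 + (18454*(-1/10866) - 21867*1/13388) = 23864/14407 + (-9227/5433 - 21867/13388) = 23864/14407 - 242334487/72737004 = -1755517090753/1047922016628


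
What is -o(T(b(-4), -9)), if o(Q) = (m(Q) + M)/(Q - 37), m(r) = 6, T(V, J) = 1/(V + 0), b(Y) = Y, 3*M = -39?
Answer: -28/149 ≈ -0.18792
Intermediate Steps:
M = -13 (M = (⅓)*(-39) = -13)
T(V, J) = 1/V
o(Q) = -7/(-37 + Q) (o(Q) = (6 - 13)/(Q - 37) = -7/(-37 + Q))
-o(T(b(-4), -9)) = -(-7)/(-37 + 1/(-4)) = -(-7)/(-37 - ¼) = -(-7)/(-149/4) = -(-7)*(-4)/149 = -1*28/149 = -28/149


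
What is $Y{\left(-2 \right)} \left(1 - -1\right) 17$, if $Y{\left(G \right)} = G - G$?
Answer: $0$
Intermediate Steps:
$Y{\left(G \right)} = 0$
$Y{\left(-2 \right)} \left(1 - -1\right) 17 = 0 \left(1 - -1\right) 17 = 0 \left(1 + 1\right) 17 = 0 \cdot 2 \cdot 17 = 0 \cdot 17 = 0$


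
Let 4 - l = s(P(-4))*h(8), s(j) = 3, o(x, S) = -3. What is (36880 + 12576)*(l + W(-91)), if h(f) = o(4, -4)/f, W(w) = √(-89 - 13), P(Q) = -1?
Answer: 253462 + 49456*I*√102 ≈ 2.5346e+5 + 4.9948e+5*I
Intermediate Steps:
W(w) = I*√102 (W(w) = √(-102) = I*√102)
h(f) = -3/f
l = 41/8 (l = 4 - 3*(-3/8) = 4 - 3*(-3*⅛) = 4 - 3*(-3)/8 = 4 - 1*(-9/8) = 4 + 9/8 = 41/8 ≈ 5.1250)
(36880 + 12576)*(l + W(-91)) = (36880 + 12576)*(41/8 + I*√102) = 49456*(41/8 + I*√102) = 253462 + 49456*I*√102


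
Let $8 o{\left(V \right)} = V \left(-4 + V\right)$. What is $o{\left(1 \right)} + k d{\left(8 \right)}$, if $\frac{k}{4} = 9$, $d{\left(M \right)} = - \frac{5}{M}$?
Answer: $- \frac{183}{8} \approx -22.875$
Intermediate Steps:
$o{\left(V \right)} = \frac{V \left(-4 + V\right)}{8}$
$k = 36$ ($k = 4 \cdot 9 = 36$)
$o{\left(1 \right)} + k d{\left(8 \right)} = \frac{1}{8} \cdot 1 \left(-4 + 1\right) + 36 \left(- \frac{5}{8}\right) = \frac{1}{8} \cdot 1 \left(-3\right) + 36 \left(\left(-5\right) \frac{1}{8}\right) = - \frac{3}{8} + 36 \left(- \frac{5}{8}\right) = - \frac{3}{8} - \frac{45}{2} = - \frac{183}{8}$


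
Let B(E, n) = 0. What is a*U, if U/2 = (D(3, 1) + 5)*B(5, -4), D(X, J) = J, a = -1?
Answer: 0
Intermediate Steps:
U = 0 (U = 2*((1 + 5)*0) = 2*(6*0) = 2*0 = 0)
a*U = -1*0 = 0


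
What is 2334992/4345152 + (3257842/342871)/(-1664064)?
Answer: 3469367751534521/6456163620467232 ≈ 0.53737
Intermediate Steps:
2334992/4345152 + (3257842/342871)/(-1664064) = 2334992*(1/4345152) + (3257842*(1/342871))*(-1/1664064) = 145937/271572 + (3257842/342871)*(-1/1664064) = 145937/271572 - 1628921/285279643872 = 3469367751534521/6456163620467232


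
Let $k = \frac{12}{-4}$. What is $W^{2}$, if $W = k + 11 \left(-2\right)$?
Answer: $625$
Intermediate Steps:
$k = -3$ ($k = 12 \left(- \frac{1}{4}\right) = -3$)
$W = -25$ ($W = -3 + 11 \left(-2\right) = -3 - 22 = -25$)
$W^{2} = \left(-25\right)^{2} = 625$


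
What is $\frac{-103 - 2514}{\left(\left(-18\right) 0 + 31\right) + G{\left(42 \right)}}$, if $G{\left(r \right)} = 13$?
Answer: $- \frac{2617}{44} \approx -59.477$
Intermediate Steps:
$\frac{-103 - 2514}{\left(\left(-18\right) 0 + 31\right) + G{\left(42 \right)}} = \frac{-103 - 2514}{\left(\left(-18\right) 0 + 31\right) + 13} = - \frac{2617}{\left(0 + 31\right) + 13} = - \frac{2617}{31 + 13} = - \frac{2617}{44}$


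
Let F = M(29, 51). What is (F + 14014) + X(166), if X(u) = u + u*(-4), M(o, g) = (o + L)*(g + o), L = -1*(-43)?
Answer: 19276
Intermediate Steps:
L = 43
M(o, g) = (43 + o)*(g + o) (M(o, g) = (o + 43)*(g + o) = (43 + o)*(g + o))
F = 5760 (F = 29**2 + 43*51 + 43*29 + 51*29 = 841 + 2193 + 1247 + 1479 = 5760)
X(u) = -3*u (X(u) = u - 4*u = -3*u)
(F + 14014) + X(166) = (5760 + 14014) - 3*166 = 19774 - 498 = 19276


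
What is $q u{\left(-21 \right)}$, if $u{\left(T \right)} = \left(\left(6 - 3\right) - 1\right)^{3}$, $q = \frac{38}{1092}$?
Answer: $\frac{76}{273} \approx 0.27839$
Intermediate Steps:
$q = \frac{19}{546}$ ($q = 38 \cdot \frac{1}{1092} = \frac{19}{546} \approx 0.034799$)
$u{\left(T \right)} = 8$ ($u{\left(T \right)} = \left(3 - 1\right)^{3} = 2^{3} = 8$)
$q u{\left(-21 \right)} = \frac{19}{546} \cdot 8 = \frac{76}{273}$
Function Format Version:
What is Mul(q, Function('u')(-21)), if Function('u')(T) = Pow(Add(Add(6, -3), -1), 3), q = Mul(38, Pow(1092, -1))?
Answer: Rational(76, 273) ≈ 0.27839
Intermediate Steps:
q = Rational(19, 546) (q = Mul(38, Rational(1, 1092)) = Rational(19, 546) ≈ 0.034799)
Function('u')(T) = 8 (Function('u')(T) = Pow(Add(3, -1), 3) = Pow(2, 3) = 8)
Mul(q, Function('u')(-21)) = Mul(Rational(19, 546), 8) = Rational(76, 273)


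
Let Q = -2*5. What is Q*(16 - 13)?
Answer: -30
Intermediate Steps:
Q = -10
Q*(16 - 13) = -10*(16 - 13) = -10*3 = -30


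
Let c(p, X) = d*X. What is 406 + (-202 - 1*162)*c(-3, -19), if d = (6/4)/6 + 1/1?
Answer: 9051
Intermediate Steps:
d = 5/4 (d = (6*(¼))*(⅙) + 1*1 = (3/2)*(⅙) + 1 = ¼ + 1 = 5/4 ≈ 1.2500)
c(p, X) = 5*X/4
406 + (-202 - 1*162)*c(-3, -19) = 406 + (-202 - 1*162)*((5/4)*(-19)) = 406 + (-202 - 162)*(-95/4) = 406 - 364*(-95/4) = 406 + 8645 = 9051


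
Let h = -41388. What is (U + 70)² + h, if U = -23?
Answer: -39179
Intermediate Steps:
(U + 70)² + h = (-23 + 70)² - 41388 = 47² - 41388 = 2209 - 41388 = -39179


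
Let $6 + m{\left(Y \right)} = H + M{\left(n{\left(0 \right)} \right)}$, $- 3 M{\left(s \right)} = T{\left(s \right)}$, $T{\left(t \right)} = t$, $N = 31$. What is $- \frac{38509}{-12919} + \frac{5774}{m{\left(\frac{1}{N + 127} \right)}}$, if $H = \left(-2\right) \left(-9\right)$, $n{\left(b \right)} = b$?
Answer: $\frac{37528207}{77514} \approx 484.15$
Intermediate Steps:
$M{\left(s \right)} = - \frac{s}{3}$
$H = 18$
$m{\left(Y \right)} = 12$ ($m{\left(Y \right)} = -6 + \left(18 - 0\right) = -6 + \left(18 + 0\right) = -6 + 18 = 12$)
$- \frac{38509}{-12919} + \frac{5774}{m{\left(\frac{1}{N + 127} \right)}} = - \frac{38509}{-12919} + \frac{5774}{12} = \left(-38509\right) \left(- \frac{1}{12919}\right) + 5774 \cdot \frac{1}{12} = \frac{38509}{12919} + \frac{2887}{6} = \frac{37528207}{77514}$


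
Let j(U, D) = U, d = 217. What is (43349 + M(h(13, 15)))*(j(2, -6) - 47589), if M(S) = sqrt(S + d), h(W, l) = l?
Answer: -2062848863 - 95174*sqrt(58) ≈ -2.0636e+9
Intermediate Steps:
M(S) = sqrt(217 + S) (M(S) = sqrt(S + 217) = sqrt(217 + S))
(43349 + M(h(13, 15)))*(j(2, -6) - 47589) = (43349 + sqrt(217 + 15))*(2 - 47589) = (43349 + sqrt(232))*(-47587) = (43349 + 2*sqrt(58))*(-47587) = -2062848863 - 95174*sqrt(58)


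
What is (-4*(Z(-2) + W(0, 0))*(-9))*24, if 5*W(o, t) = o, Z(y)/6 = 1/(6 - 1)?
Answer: 5184/5 ≈ 1036.8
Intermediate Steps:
Z(y) = 6/5 (Z(y) = 6/(6 - 1) = 6/5)
W(o, t) = o/5
(-4*(Z(-2) + W(0, 0))*(-9))*24 = (-4*(6/5 + (1/5)*0)*(-9))*24 = (-4*(6/5 + 0)*(-9))*24 = (-4*6/5*(-9))*24 = -24/5*(-9)*24 = (216/5)*24 = 5184/5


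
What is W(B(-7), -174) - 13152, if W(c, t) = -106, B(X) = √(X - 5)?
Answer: -13258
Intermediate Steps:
B(X) = √(-5 + X)
W(B(-7), -174) - 13152 = -106 - 13152 = -13258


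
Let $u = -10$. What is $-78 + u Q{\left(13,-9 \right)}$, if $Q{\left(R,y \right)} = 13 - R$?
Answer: $-78$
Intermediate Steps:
$-78 + u Q{\left(13,-9 \right)} = -78 - 10 \left(13 - 13\right) = -78 - 0 = -78 + 0 = -78$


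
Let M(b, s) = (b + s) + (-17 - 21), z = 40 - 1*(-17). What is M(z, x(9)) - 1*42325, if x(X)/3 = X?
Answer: -42279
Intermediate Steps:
x(X) = 3*X
z = 57 (z = 40 + 17 = 57)
M(b, s) = -38 + b + s (M(b, s) = (b + s) - 38 = -38 + b + s)
M(z, x(9)) - 1*42325 = (-38 + 57 + 3*9) - 1*42325 = (-38 + 57 + 27) - 42325 = 46 - 42325 = -42279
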